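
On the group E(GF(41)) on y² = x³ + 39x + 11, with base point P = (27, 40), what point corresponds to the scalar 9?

Double-and-add on 9 = (1001)₂. Start with P = (27, 40) for the leading 1-bit.
double: tangent at (27, 40): λ = (3·27² + 39)/(2·40) ≡ 12/39. 39⁻¹ ≡ 20 (mod 41), so λ ≡ 12·20 ≡ 35.
  x = λ² - 27 - 27 = 1225 - 54 ≡ 23; y = λ·(27 - 23) - 40 ≡ 18. → (23, 18)
double: tangent at (23, 18): λ = (3·23² + 39)/(2·18) ≡ 27/36. 36⁻¹ ≡ 8 (mod 41), so λ ≡ 27·8 ≡ 11.
  x = λ² - 23 - 23 = 121 - 46 ≡ 34; y = λ·(23 - 34) - 18 ≡ 25. → (34, 25)
double: tangent at (34, 25): λ = (3·34² + 39)/(2·25) ≡ 22/9. 9⁻¹ ≡ 32 (mod 41) since 9·32 = 288 ≡ 1, so λ ≡ 22·32 ≡ 7.
  x = λ² - 34 - 34 = 49 - 68 ≡ 22; y = λ·(34 - 22) - 25 ≡ 18. → (22, 18)
add P: (22, 18) + (27, 40). λ = (40 - 18)/(27 - 22) ≡ 22/5 mod 41. 5⁻¹ ≡ 33 (mod 41) since 5·33 = 165 ≡ 1, so λ ≡ 29.
  x = λ² - 22 - 27 = 841 - 49 ≡ 13; y = λ·(22 - 13) - 18 ≡ 38. → (13, 38)

(13, 38)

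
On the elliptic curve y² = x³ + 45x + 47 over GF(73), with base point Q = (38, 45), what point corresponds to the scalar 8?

Double-and-add on 8 = (1000)₂. Start with Q = (38, 45) for the leading 1-bit.
double: tangent at (38, 45): λ = (3·38² + 45)/(2·45) ≡ 70/17. 17⁻¹ ≡ 43 (mod 73), so λ ≡ 70·43 ≡ 17.
  x = λ² - 38 - 38 = 289 - 76 ≡ 67; y = λ·(38 - 67) - 45 ≡ 46. → (67, 46)
double: tangent at (67, 46): λ = (3·67² + 45)/(2·46) ≡ 7/19. 19⁻¹ ≡ 50 (mod 73), so λ ≡ 7·50 ≡ 58.
  x = λ² - 67 - 67 = 3364 - 134 ≡ 18; y = λ·(67 - 18) - 46 ≡ 22. → (18, 22)
double: tangent at (18, 22): λ = (3·18² + 45)/(2·22) ≡ 68/44. 44⁻¹ ≡ 5 (mod 73), so λ ≡ 68·5 ≡ 48.
  x = λ² - 18 - 18 = 2304 - 36 ≡ 5; y = λ·(18 - 5) - 22 ≡ 18. → (5, 18)

(5, 18)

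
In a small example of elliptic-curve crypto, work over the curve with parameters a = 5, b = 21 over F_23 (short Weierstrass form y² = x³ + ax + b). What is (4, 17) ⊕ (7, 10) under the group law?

(20, 5)

(4, 17) + (7, 10). λ = (10 - 17)/(7 - 4) ≡ 16/3 mod 23. 3⁻¹ ≡ 8 (mod 23), so λ ≡ 13.
  x = λ² - 4 - 7 = 169 - 11 ≡ 20; y = λ·(4 - 20) - 17 ≡ 5. → (20, 5)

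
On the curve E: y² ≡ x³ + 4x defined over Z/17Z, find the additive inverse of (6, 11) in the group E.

-(6, 11) = (6, -11 mod 17) = (6, 6).

(6, 6)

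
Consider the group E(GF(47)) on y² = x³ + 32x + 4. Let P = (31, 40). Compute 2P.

tangent at (31, 40): λ = (3·31² + 32)/(2·40) ≡ 1/33. 33⁻¹ ≡ 10 (mod 47), so λ ≡ 1·10 ≡ 10.
  x = λ² - 31 - 31 = 100 - 62 ≡ 38; y = λ·(31 - 38) - 40 ≡ 31. → (38, 31)

(38, 31)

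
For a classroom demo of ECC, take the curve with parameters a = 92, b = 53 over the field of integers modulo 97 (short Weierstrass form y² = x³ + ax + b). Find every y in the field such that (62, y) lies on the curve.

x³ + 92x + 53 = 244085 ≡ 33 (mod 97).
Square roots of 33 mod 97: 18 and 79 (since 18² = 324 ≡ 33).

18, 79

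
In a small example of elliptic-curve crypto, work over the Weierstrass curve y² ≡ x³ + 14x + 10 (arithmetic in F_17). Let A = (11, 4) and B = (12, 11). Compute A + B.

(9, 10)

(11, 4) + (12, 11). λ = (11 - 4)/(12 - 11) ≡ 7/1 mod 17. 1⁻¹ ≡ 1 (mod 17), so λ ≡ 7.
  x = λ² - 11 - 12 = 49 - 23 ≡ 9; y = λ·(11 - 9) - 4 ≡ 10. → (9, 10)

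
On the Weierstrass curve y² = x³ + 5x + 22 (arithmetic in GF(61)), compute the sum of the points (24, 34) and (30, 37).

(53, 43)

(24, 34) + (30, 37). λ = (37 - 34)/(30 - 24) ≡ 3/6 mod 61. 6⁻¹ ≡ 51 (mod 61), so λ ≡ 31.
  x = λ² - 24 - 30 = 961 - 54 ≡ 53; y = λ·(24 - 53) - 34 ≡ 43. → (53, 43)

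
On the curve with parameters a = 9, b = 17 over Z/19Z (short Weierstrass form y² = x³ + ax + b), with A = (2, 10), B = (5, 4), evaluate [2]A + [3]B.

(16, 1)

First 2A:
Repeated addition: build up to 2A.
2A: tangent at (2, 10): λ = (3·2² + 9)/(2·10) ≡ 2/1. 1⁻¹ ≡ 1 (mod 19), so λ ≡ 2·1 ≡ 2.
  x = λ² - 2 - 2 = 4 - 4 ≡ 0; y = λ·(2 - 0) - 10 ≡ 13. → (0, 13)
2A = (0, 13).
Next 3B:
Repeated addition: build up to 3B.
2B: tangent at (5, 4): λ = (3·5² + 9)/(2·4) ≡ 8/8. 8⁻¹ ≡ 12 (mod 19) since 8·12 = 96 ≡ 1, so λ ≡ 8·12 ≡ 1.
  x = λ² - 5 - 5 = 1 - 10 ≡ 10; y = λ·(5 - 10) - 4 ≡ 10. → (10, 10)
3B: (10, 10) + (5, 4). λ = (4 - 10)/(5 - 10) ≡ 13/14 mod 19. 14⁻¹ ≡ 15 (mod 19) since 14·15 = 210 ≡ 1, so λ ≡ 5.
  x = λ² - 10 - 5 = 25 - 15 ≡ 10; y = λ·(10 - 10) - 10 ≡ 9. → (10, 9)
3B = (10, 9).
Finally 2A + 3B:
(0, 13) + (10, 9). λ = (9 - 13)/(10 - 0) ≡ 15/10 mod 19. 10⁻¹ ≡ 2 (mod 19) since 10·2 = 20 ≡ 1, so λ ≡ 11.
  x = λ² - 0 - 10 = 121 - 10 ≡ 16; y = λ·(0 - 16) - 13 ≡ 1. → (16, 1)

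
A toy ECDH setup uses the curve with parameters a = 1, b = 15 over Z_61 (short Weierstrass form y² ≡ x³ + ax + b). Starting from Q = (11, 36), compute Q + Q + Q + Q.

(39, 9)

Double-and-add on 4 = (100)₂. Start with Q = (11, 36) for the leading 1-bit.
double: tangent at (11, 36): λ = (3·11² + 1)/(2·36) ≡ 59/11. 11⁻¹ ≡ 50 (mod 61), so λ ≡ 59·50 ≡ 22.
  x = λ² - 11 - 11 = 484 - 22 ≡ 35; y = λ·(11 - 35) - 36 ≡ 46. → (35, 46)
double: tangent at (35, 46): λ = (3·35² + 1)/(2·46) ≡ 16/31. 31⁻¹ ≡ 2 (mod 61), so λ ≡ 16·2 ≡ 32.
  x = λ² - 35 - 35 = 1024 - 70 ≡ 39; y = λ·(35 - 39) - 46 ≡ 9. → (39, 9)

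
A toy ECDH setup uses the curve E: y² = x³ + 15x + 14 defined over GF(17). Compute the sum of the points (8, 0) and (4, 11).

(3, 16)

(8, 0) + (4, 11). λ = (11 - 0)/(4 - 8) ≡ 11/13 mod 17. 13⁻¹ ≡ 4 (mod 17), so λ ≡ 10.
  x = λ² - 8 - 4 = 100 - 12 ≡ 3; y = λ·(8 - 3) - 0 ≡ 16. → (3, 16)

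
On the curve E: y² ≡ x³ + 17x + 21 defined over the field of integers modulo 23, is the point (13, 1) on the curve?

yes

y² = 1² ≡ 1; x³ + 17x + 21 = 2439 ≡ 1 (mod 23). 1 = 1.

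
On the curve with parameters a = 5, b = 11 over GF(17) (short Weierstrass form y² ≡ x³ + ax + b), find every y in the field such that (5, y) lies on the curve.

5, 12

x³ + 5x + 11 = 161 ≡ 8 (mod 17).
Square roots of 8 mod 17: 5 and 12 (since 5² = 25 ≡ 8).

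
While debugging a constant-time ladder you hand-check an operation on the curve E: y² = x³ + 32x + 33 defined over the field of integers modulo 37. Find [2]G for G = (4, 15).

(32, 9)

tangent at (4, 15): λ = (3·4² + 32)/(2·15) ≡ 6/30. 30⁻¹ ≡ 21 (mod 37) since 30·21 = 630 ≡ 1, so λ ≡ 6·21 ≡ 15.
  x = λ² - 4 - 4 = 225 - 8 ≡ 32; y = λ·(4 - 32) - 15 ≡ 9. → (32, 9)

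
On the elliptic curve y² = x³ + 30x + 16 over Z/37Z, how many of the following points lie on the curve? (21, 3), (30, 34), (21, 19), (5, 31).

1

(21, 3): 3² ≡ 9, rhs ≡ 28 → off.
(30, 34): 34² ≡ 9, rhs ≡ 18 → off.
(21, 19): 19² ≡ 28, rhs ≡ 28 → on.
(5, 31): 31² ≡ 36, rhs ≡ 32 → off.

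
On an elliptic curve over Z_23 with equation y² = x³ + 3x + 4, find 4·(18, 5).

(2, 8)

Write P = (18, 5).
Repeated addition: build up to 4P.
2P: tangent at (18, 5): λ = (3·18² + 3)/(2·5) ≡ 9/10. 10⁻¹ ≡ 7 (mod 23) since 10·7 = 70 ≡ 1, so λ ≡ 9·7 ≡ 17.
  x = λ² - 18 - 18 = 289 - 36 ≡ 0; y = λ·(18 - 0) - 5 ≡ 2. → (0, 2)
3P: (0, 2) + (18, 5). λ = (5 - 2)/(18 - 0) ≡ 3/18 mod 23. 18⁻¹ ≡ 9 (mod 23), so λ ≡ 4.
  x = λ² - 0 - 18 = 16 - 18 ≡ 21; y = λ·(0 - 21) - 2 ≡ 6. → (21, 6)
4P: (21, 6) + (18, 5). λ = (5 - 6)/(18 - 21) ≡ 22/20 mod 23. 20⁻¹ ≡ 15 (mod 23), so λ ≡ 8.
  x = λ² - 21 - 18 = 64 - 39 ≡ 2; y = λ·(21 - 2) - 6 ≡ 8. → (2, 8)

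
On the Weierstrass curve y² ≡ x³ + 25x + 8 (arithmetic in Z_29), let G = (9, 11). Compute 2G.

tangent at (9, 11): λ = (3·9² + 25)/(2·11) ≡ 7/22. 22⁻¹ ≡ 4 (mod 29), so λ ≡ 7·4 ≡ 28.
  x = λ² - 9 - 9 = 784 - 18 ≡ 12; y = λ·(9 - 12) - 11 ≡ 21. → (12, 21)

(12, 21)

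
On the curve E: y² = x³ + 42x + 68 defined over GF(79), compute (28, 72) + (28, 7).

O

The two points share x = 28 and their y-coordinates satisfy 72 + 7 ≡ 0 (mod 79), so they are inverses. Their sum is ∞.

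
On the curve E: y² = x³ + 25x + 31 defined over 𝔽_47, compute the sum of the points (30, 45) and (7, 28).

(38, 39)

(30, 45) + (7, 28). λ = (28 - 45)/(7 - 30) ≡ 30/24 mod 47. 24⁻¹ ≡ 2 (mod 47) since 24·2 = 48 ≡ 1, so λ ≡ 13.
  x = λ² - 30 - 7 = 169 - 37 ≡ 38; y = λ·(30 - 38) - 45 ≡ 39. → (38, 39)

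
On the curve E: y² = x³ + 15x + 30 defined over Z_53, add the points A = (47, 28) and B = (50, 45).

(47, 28) + (50, 45). λ = (45 - 28)/(50 - 47) ≡ 17/3 mod 53. 3⁻¹ ≡ 18 (mod 53), so λ ≡ 41.
  x = λ² - 47 - 50 = 1681 - 97 ≡ 47; y = λ·(47 - 47) - 28 ≡ 25. → (47, 25)

(47, 25)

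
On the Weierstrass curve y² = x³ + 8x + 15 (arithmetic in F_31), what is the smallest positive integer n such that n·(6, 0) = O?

2

2P: (6, 0) + (6, 0): same x and y₁ ≡ -y₂, so the sum is O.
2P = O, so the order is 2.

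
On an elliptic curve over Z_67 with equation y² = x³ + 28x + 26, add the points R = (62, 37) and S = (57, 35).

(50, 8)

(62, 37) + (57, 35). λ = (35 - 37)/(57 - 62) ≡ 65/62 mod 67. 62⁻¹ ≡ 40 (mod 67) since 62·40 = 2480 ≡ 1, so λ ≡ 54.
  x = λ² - 62 - 57 = 2916 - 119 ≡ 50; y = λ·(62 - 50) - 37 ≡ 8. → (50, 8)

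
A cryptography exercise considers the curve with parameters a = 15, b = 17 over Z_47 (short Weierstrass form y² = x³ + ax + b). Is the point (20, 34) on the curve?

y² = 34² ≡ 28; x³ + 15x + 17 = 8317 ≡ 45 (mod 47). 28 ≠ 45.

no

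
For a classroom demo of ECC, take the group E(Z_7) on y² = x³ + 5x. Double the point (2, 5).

tangent at (2, 5): λ = (3·2² + 5)/(2·5) ≡ 3/3. 3⁻¹ ≡ 5 (mod 7), so λ ≡ 3·5 ≡ 1.
  x = λ² - 2 - 2 = 1 - 4 ≡ 4; y = λ·(2 - 4) - 5 ≡ 0. → (4, 0)

(4, 0)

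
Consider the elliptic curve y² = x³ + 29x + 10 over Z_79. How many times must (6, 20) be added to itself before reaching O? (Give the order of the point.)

2P: tangent at (6, 20): λ = (3·6² + 29)/(2·20) ≡ 58/40. 40⁻¹ ≡ 2 (mod 79), so λ ≡ 58·2 ≡ 37.
  x = λ² - 6 - 6 = 1369 - 12 ≡ 14; y = λ·(6 - 14) - 20 ≡ 0. → (14, 0)
3P: (14, 0) + (6, 20). λ = (20 - 0)/(6 - 14) ≡ 20/71 mod 79. 71⁻¹ ≡ 69 (mod 79), so λ ≡ 37.
  x = λ² - 14 - 6 = 1369 - 20 ≡ 6; y = λ·(14 - 6) - 0 ≡ 59. → (6, 59)
4P: (6, 59) + (6, 20): same x and y₁ ≡ -y₂, so the sum is O.
4P = O, so the order is 4.

4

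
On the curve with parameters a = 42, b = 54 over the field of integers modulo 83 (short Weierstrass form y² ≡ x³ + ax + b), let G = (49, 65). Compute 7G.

Double-and-add on 7 = (111)₂. Start with G = (49, 65) for the leading 1-bit.
double: tangent at (49, 65): λ = (3·49² + 42)/(2·65) ≡ 24/47. 47⁻¹ ≡ 53 (mod 83), so λ ≡ 24·53 ≡ 27.
  x = λ² - 49 - 49 = 729 - 98 ≡ 50; y = λ·(49 - 50) - 65 ≡ 74. → (50, 74)
add G: (50, 74) + (49, 65). λ = (65 - 74)/(49 - 50) ≡ 74/82 mod 83. 82⁻¹ ≡ 82 (mod 83) since 82·82 = 6724 ≡ 1, so λ ≡ 9.
  x = λ² - 50 - 49 = 81 - 99 ≡ 65; y = λ·(50 - 65) - 74 ≡ 40. → (65, 40)
double: tangent at (65, 40): λ = (3·65² + 42)/(2·40) ≡ 18/80. 80⁻¹ ≡ 55 (mod 83), so λ ≡ 18·55 ≡ 77.
  x = λ² - 65 - 65 = 5929 - 130 ≡ 72; y = λ·(65 - 72) - 40 ≡ 2. → (72, 2)
add G: (72, 2) + (49, 65). λ = (65 - 2)/(49 - 72) ≡ 63/60 mod 83. 60⁻¹ ≡ 18 (mod 83), so λ ≡ 55.
  x = λ² - 72 - 49 = 3025 - 121 ≡ 82; y = λ·(72 - 82) - 2 ≡ 29. → (82, 29)

(82, 29)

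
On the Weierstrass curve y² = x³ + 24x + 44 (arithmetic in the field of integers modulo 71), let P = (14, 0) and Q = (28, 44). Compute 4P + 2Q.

(34, 7)

First 4P:
Double-and-add on 4 = (100)₂. Start with P = (14, 0) for the leading 1-bit.
double: (14, 0) + (14, 0): same x and y₁ ≡ -y₂, so the sum is 𝒪.
double: 𝒪 + 𝒪 = 𝒪 (identity).
4P = 𝒪.
Next 2Q:
Repeated addition: build up to 2Q.
2Q: tangent at (28, 44): λ = (3·28² + 24)/(2·44) ≡ 33/17. 17⁻¹ ≡ 46 (mod 71) since 17·46 = 782 ≡ 1, so λ ≡ 33·46 ≡ 27.
  x = λ² - 28 - 28 = 729 - 56 ≡ 34; y = λ·(28 - 34) - 44 ≡ 7. → (34, 7)
2Q = (34, 7).
Finally 4P + 2Q:
𝒪 + (34, 7) = (34, 7) (identity).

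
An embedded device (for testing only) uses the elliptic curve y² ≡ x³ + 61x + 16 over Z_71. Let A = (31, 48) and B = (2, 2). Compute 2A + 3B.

(66, 56)

First 2A:
Repeated addition: build up to 2A.
2A: tangent at (31, 48): λ = (3·31² + 61)/(2·48) ≡ 33/25. 25⁻¹ ≡ 54 (mod 71), so λ ≡ 33·54 ≡ 7.
  x = λ² - 31 - 31 = 49 - 62 ≡ 58; y = λ·(31 - 58) - 48 ≡ 47. → (58, 47)
2A = (58, 47).
Next 3B:
Repeated addition: build up to 3B.
2B: tangent at (2, 2): λ = (3·2² + 61)/(2·2) ≡ 2/4. 4⁻¹ ≡ 18 (mod 71), so λ ≡ 2·18 ≡ 36.
  x = λ² - 2 - 2 = 1296 - 4 ≡ 14; y = λ·(2 - 14) - 2 ≡ 63. → (14, 63)
3B: (14, 63) + (2, 2). λ = (2 - 63)/(2 - 14) ≡ 10/59 mod 71. 59⁻¹ ≡ 65 (mod 71), so λ ≡ 11.
  x = λ² - 14 - 2 = 121 - 16 ≡ 34; y = λ·(14 - 34) - 63 ≡ 1. → (34, 1)
3B = (34, 1).
Finally 2A + 3B:
(58, 47) + (34, 1). λ = (1 - 47)/(34 - 58) ≡ 25/47 mod 71. 47⁻¹ ≡ 68 (mod 71), so λ ≡ 67.
  x = λ² - 58 - 34 = 4489 - 92 ≡ 66; y = λ·(58 - 66) - 47 ≡ 56. → (66, 56)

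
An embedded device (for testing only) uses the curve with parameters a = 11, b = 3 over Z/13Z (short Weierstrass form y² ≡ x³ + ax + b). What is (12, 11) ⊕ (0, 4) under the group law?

(11, 8)

(12, 11) + (0, 4). λ = (4 - 11)/(0 - 12) ≡ 6/1 mod 13. 1⁻¹ ≡ 1 (mod 13) since 1·1 = 1 ≡ 1, so λ ≡ 6.
  x = λ² - 12 - 0 = 36 - 12 ≡ 11; y = λ·(12 - 11) - 11 ≡ 8. → (11, 8)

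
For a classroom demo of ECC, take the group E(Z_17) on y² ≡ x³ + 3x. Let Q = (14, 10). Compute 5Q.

Repeated addition: build up to 5Q.
2Q: tangent at (14, 10): λ = (3·14² + 3)/(2·10) ≡ 13/3. 3⁻¹ ≡ 6 (mod 17) since 3·6 = 18 ≡ 1, so λ ≡ 13·6 ≡ 10.
  x = λ² - 14 - 14 = 100 - 28 ≡ 4; y = λ·(14 - 4) - 10 ≡ 5. → (4, 5)
3Q: (4, 5) + (14, 10). λ = (10 - 5)/(14 - 4) ≡ 5/10 mod 17. 10⁻¹ ≡ 12 (mod 17), so λ ≡ 9.
  x = λ² - 4 - 14 = 81 - 18 ≡ 12; y = λ·(4 - 12) - 5 ≡ 8. → (12, 8)
4Q: (12, 8) + (14, 10). λ = (10 - 8)/(14 - 12) ≡ 2/2 mod 17. 2⁻¹ ≡ 9 (mod 17), so λ ≡ 1.
  x = λ² - 12 - 14 = 1 - 26 ≡ 9; y = λ·(12 - 9) - 8 ≡ 12. → (9, 12)
5Q: (9, 12) + (14, 10). λ = (10 - 12)/(14 - 9) ≡ 15/5 mod 17. 5⁻¹ ≡ 7 (mod 17) since 5·7 = 35 ≡ 1, so λ ≡ 3.
  x = λ² - 9 - 14 = 9 - 23 ≡ 3; y = λ·(9 - 3) - 12 ≡ 6. → (3, 6)

(3, 6)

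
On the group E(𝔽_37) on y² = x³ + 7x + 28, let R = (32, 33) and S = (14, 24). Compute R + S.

(32, 33) + (14, 24). λ = (24 - 33)/(14 - 32) ≡ 28/19 mod 37. 19⁻¹ ≡ 2 (mod 37), so λ ≡ 19.
  x = λ² - 32 - 14 = 361 - 46 ≡ 19; y = λ·(32 - 19) - 33 ≡ 29. → (19, 29)

(19, 29)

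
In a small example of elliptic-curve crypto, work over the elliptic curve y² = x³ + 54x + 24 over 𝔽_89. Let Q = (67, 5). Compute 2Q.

(8, 16)

tangent at (67, 5): λ = (3·67² + 54)/(2·5) ≡ 82/10. 10⁻¹ ≡ 9 (mod 89) since 10·9 = 90 ≡ 1, so λ ≡ 82·9 ≡ 26.
  x = λ² - 67 - 67 = 676 - 134 ≡ 8; y = λ·(67 - 8) - 5 ≡ 16. → (8, 16)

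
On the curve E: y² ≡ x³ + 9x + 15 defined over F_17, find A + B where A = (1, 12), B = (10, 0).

(4, 9)

(1, 12) + (10, 0). λ = (0 - 12)/(10 - 1) ≡ 5/9 mod 17. 9⁻¹ ≡ 2 (mod 17) since 9·2 = 18 ≡ 1, so λ ≡ 10.
  x = λ² - 1 - 10 = 100 - 11 ≡ 4; y = λ·(1 - 4) - 12 ≡ 9. → (4, 9)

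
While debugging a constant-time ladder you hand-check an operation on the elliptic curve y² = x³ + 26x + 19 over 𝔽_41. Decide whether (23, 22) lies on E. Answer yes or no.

yes

y² = 22² ≡ 33; x³ + 26x + 19 = 12784 ≡ 33 (mod 41). 33 = 33.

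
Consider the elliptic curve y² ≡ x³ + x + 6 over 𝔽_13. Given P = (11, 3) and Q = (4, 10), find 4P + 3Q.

First 4P:
Double-and-add on 4 = (100)₂. Start with P = (11, 3) for the leading 1-bit.
double: tangent at (11, 3): λ = (3·11² + 1)/(2·3) ≡ 0/6. 6⁻¹ ≡ 11 (mod 13), so λ ≡ 0·11 ≡ 0.
  x = λ² - 11 - 11 = 0 - 22 ≡ 4; y = λ·(11 - 4) - 3 ≡ 10. → (4, 10)
double: tangent at (4, 10): λ = (3·4² + 1)/(2·10) ≡ 10/7. 7⁻¹ ≡ 2 (mod 13) since 7·2 = 14 ≡ 1, so λ ≡ 10·2 ≡ 7.
  x = λ² - 4 - 4 = 49 - 8 ≡ 2; y = λ·(4 - 2) - 10 ≡ 4. → (2, 4)
4P = (2, 4).
Next 3Q:
Repeated addition: build up to 3Q.
2Q: tangent at (4, 10): λ = (3·4² + 1)/(2·10) ≡ 10/7. 7⁻¹ ≡ 2 (mod 13) since 7·2 = 14 ≡ 1, so λ ≡ 10·2 ≡ 7.
  x = λ² - 4 - 4 = 49 - 8 ≡ 2; y = λ·(4 - 2) - 10 ≡ 4. → (2, 4)
3Q: (2, 4) + (4, 10). λ = (10 - 4)/(4 - 2) ≡ 6/2 mod 13. 2⁻¹ ≡ 7 (mod 13), so λ ≡ 3.
  x = λ² - 2 - 4 = 9 - 6 ≡ 3; y = λ·(2 - 3) - 4 ≡ 6. → (3, 6)
3Q = (3, 6).
Finally 4P + 3Q:
(2, 4) + (3, 6). λ = (6 - 4)/(3 - 2) ≡ 2/1 mod 13. 1⁻¹ ≡ 1 (mod 13) since 1·1 = 1 ≡ 1, so λ ≡ 2.
  x = λ² - 2 - 3 = 4 - 5 ≡ 12; y = λ·(2 - 12) - 4 ≡ 2. → (12, 2)

(12, 2)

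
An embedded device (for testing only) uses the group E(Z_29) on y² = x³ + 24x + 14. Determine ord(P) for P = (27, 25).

2P: tangent at (27, 25): λ = (3·27² + 24)/(2·25) ≡ 7/21. 21⁻¹ ≡ 18 (mod 29) since 21·18 = 378 ≡ 1, so λ ≡ 7·18 ≡ 10.
  x = λ² - 27 - 27 = 100 - 54 ≡ 17; y = λ·(27 - 17) - 25 ≡ 17. → (17, 17)
3P: (17, 17) + (27, 25). λ = (25 - 17)/(27 - 17) ≡ 8/10 mod 29. 10⁻¹ ≡ 3 (mod 29), so λ ≡ 24.
  x = λ² - 17 - 27 = 576 - 44 ≡ 10; y = λ·(17 - 10) - 17 ≡ 6. → (10, 6)
4P: (10, 6) + (27, 25). λ = (25 - 6)/(27 - 10) ≡ 19/17 mod 29. 17⁻¹ ≡ 12 (mod 29), so λ ≡ 25.
  x = λ² - 10 - 27 = 625 - 37 ≡ 8; y = λ·(10 - 8) - 6 ≡ 15. → (8, 15)
5P: (8, 15) + (27, 25). λ = (25 - 15)/(27 - 8) ≡ 10/19 mod 29. 19⁻¹ ≡ 26 (mod 29) since 19·26 = 494 ≡ 1, so λ ≡ 28.
  x = λ² - 8 - 27 = 784 - 35 ≡ 24; y = λ·(8 - 24) - 15 ≡ 1. → (24, 1)
6P: (24, 1) + (27, 25). λ = (25 - 1)/(27 - 24) ≡ 24/3 mod 29. 3⁻¹ ≡ 10 (mod 29) since 3·10 = 30 ≡ 1, so λ ≡ 8.
  x = λ² - 24 - 27 = 64 - 51 ≡ 13; y = λ·(24 - 13) - 1 ≡ 0. → (13, 0)
7P: (13, 0) + (27, 25). λ = (25 - 0)/(27 - 13) ≡ 25/14 mod 29. 14⁻¹ ≡ 27 (mod 29), so λ ≡ 8.
  x = λ² - 13 - 27 = 64 - 40 ≡ 24; y = λ·(13 - 24) - 0 ≡ 28. → (24, 28)
8P: (24, 28) + (27, 25). λ = (25 - 28)/(27 - 24) ≡ 26/3 mod 29. 3⁻¹ ≡ 10 (mod 29) since 3·10 = 30 ≡ 1, so λ ≡ 28.
  x = λ² - 24 - 27 = 784 - 51 ≡ 8; y = λ·(24 - 8) - 28 ≡ 14. → (8, 14)
9P: (8, 14) + (27, 25). λ = (25 - 14)/(27 - 8) ≡ 11/19 mod 29. 19⁻¹ ≡ 26 (mod 29) since 19·26 = 494 ≡ 1, so λ ≡ 25.
  x = λ² - 8 - 27 = 625 - 35 ≡ 10; y = λ·(8 - 10) - 14 ≡ 23. → (10, 23)
10P: (10, 23) + (27, 25). λ = (25 - 23)/(27 - 10) ≡ 2/17 mod 29. 17⁻¹ ≡ 12 (mod 29), so λ ≡ 24.
  x = λ² - 10 - 27 = 576 - 37 ≡ 17; y = λ·(10 - 17) - 23 ≡ 12. → (17, 12)
11P: (17, 12) + (27, 25). λ = (25 - 12)/(27 - 17) ≡ 13/10 mod 29. 10⁻¹ ≡ 3 (mod 29) since 10·3 = 30 ≡ 1, so λ ≡ 10.
  x = λ² - 17 - 27 = 100 - 44 ≡ 27; y = λ·(17 - 27) - 12 ≡ 4. → (27, 4)
12P: (27, 4) + (27, 25): same x and y₁ ≡ -y₂, so the sum is O.
12P = O, so the order is 12.

12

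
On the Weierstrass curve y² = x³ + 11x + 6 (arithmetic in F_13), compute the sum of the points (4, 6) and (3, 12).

(4, 6) + (3, 12). λ = (12 - 6)/(3 - 4) ≡ 6/12 mod 13. 12⁻¹ ≡ 12 (mod 13), so λ ≡ 7.
  x = λ² - 4 - 3 = 49 - 7 ≡ 3; y = λ·(4 - 3) - 6 ≡ 1. → (3, 1)

(3, 1)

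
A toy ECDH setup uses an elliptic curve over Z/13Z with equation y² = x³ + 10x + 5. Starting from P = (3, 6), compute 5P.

Repeated addition: build up to 5P.
2P: tangent at (3, 6): λ = (3·3² + 10)/(2·6) ≡ 11/12. 12⁻¹ ≡ 12 (mod 13) since 12·12 = 144 ≡ 1, so λ ≡ 11·12 ≡ 2.
  x = λ² - 3 - 3 = 4 - 6 ≡ 11; y = λ·(3 - 11) - 6 ≡ 4. → (11, 4)
3P: (11, 4) + (3, 6). λ = (6 - 4)/(3 - 11) ≡ 2/5 mod 13. 5⁻¹ ≡ 8 (mod 13), so λ ≡ 3.
  x = λ² - 11 - 3 = 9 - 14 ≡ 8; y = λ·(11 - 8) - 4 ≡ 5. → (8, 5)
4P: (8, 5) + (3, 6). λ = (6 - 5)/(3 - 8) ≡ 1/8 mod 13. 8⁻¹ ≡ 5 (mod 13) since 8·5 = 40 ≡ 1, so λ ≡ 5.
  x = λ² - 8 - 3 = 25 - 11 ≡ 1; y = λ·(8 - 1) - 5 ≡ 4. → (1, 4)
5P: (1, 4) + (3, 6). λ = (6 - 4)/(3 - 1) ≡ 2/2 mod 13. 2⁻¹ ≡ 7 (mod 13), so λ ≡ 1.
  x = λ² - 1 - 3 = 1 - 4 ≡ 10; y = λ·(1 - 10) - 4 ≡ 0. → (10, 0)

(10, 0)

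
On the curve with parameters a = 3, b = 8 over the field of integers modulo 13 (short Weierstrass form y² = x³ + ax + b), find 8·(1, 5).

(1, 8)

Write G = (1, 5).
Repeated addition: build up to 8G.
2G: tangent at (1, 5): λ = (3·1² + 3)/(2·5) ≡ 6/10. 10⁻¹ ≡ 4 (mod 13), so λ ≡ 6·4 ≡ 11.
  x = λ² - 1 - 1 = 121 - 2 ≡ 2; y = λ·(1 - 2) - 5 ≡ 10. → (2, 10)
3G: (2, 10) + (1, 5). λ = (5 - 10)/(1 - 2) ≡ 8/12 mod 13. 12⁻¹ ≡ 12 (mod 13), so λ ≡ 5.
  x = λ² - 2 - 1 = 25 - 3 ≡ 9; y = λ·(2 - 9) - 10 ≡ 7. → (9, 7)
4G: (9, 7) + (1, 5). λ = (5 - 7)/(1 - 9) ≡ 11/5 mod 13. 5⁻¹ ≡ 8 (mod 13) since 5·8 = 40 ≡ 1, so λ ≡ 10.
  x = λ² - 9 - 1 = 100 - 10 ≡ 12; y = λ·(9 - 12) - 7 ≡ 2. → (12, 2)
5G: (12, 2) + (1, 5). λ = (5 - 2)/(1 - 12) ≡ 3/2 mod 13. 2⁻¹ ≡ 7 (mod 13), so λ ≡ 8.
  x = λ² - 12 - 1 = 64 - 13 ≡ 12; y = λ·(12 - 12) - 2 ≡ 11. → (12, 11)
6G: (12, 11) + (1, 5). λ = (5 - 11)/(1 - 12) ≡ 7/2 mod 13. 2⁻¹ ≡ 7 (mod 13) since 2·7 = 14 ≡ 1, so λ ≡ 10.
  x = λ² - 12 - 1 = 100 - 13 ≡ 9; y = λ·(12 - 9) - 11 ≡ 6. → (9, 6)
7G: (9, 6) + (1, 5). λ = (5 - 6)/(1 - 9) ≡ 12/5 mod 13. 5⁻¹ ≡ 8 (mod 13), so λ ≡ 5.
  x = λ² - 9 - 1 = 25 - 10 ≡ 2; y = λ·(9 - 2) - 6 ≡ 3. → (2, 3)
8G: (2, 3) + (1, 5). λ = (5 - 3)/(1 - 2) ≡ 2/12 mod 13. 12⁻¹ ≡ 12 (mod 13) since 12·12 = 144 ≡ 1, so λ ≡ 11.
  x = λ² - 2 - 1 = 121 - 3 ≡ 1; y = λ·(2 - 1) - 3 ≡ 8. → (1, 8)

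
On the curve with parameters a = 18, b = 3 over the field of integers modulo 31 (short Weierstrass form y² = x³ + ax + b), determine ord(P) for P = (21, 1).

5

2P: tangent at (21, 1): λ = (3·21² + 18)/(2·1) ≡ 8/2. 2⁻¹ ≡ 16 (mod 31), so λ ≡ 8·16 ≡ 4.
  x = λ² - 21 - 21 = 16 - 42 ≡ 5; y = λ·(21 - 5) - 1 ≡ 1. → (5, 1)
3P: (5, 1) + (21, 1). λ = (1 - 1)/(21 - 5) ≡ 0/16 mod 31. 16⁻¹ ≡ 2 (mod 31), so λ ≡ 0.
  x = λ² - 5 - 21 = 0 - 26 ≡ 5; y = λ·(5 - 5) - 1 ≡ 30. → (5, 30)
4P: (5, 30) + (21, 1). λ = (1 - 30)/(21 - 5) ≡ 2/16 mod 31. 16⁻¹ ≡ 2 (mod 31), so λ ≡ 4.
  x = λ² - 5 - 21 = 16 - 26 ≡ 21; y = λ·(5 - 21) - 30 ≡ 30. → (21, 30)
5P: (21, 30) + (21, 1): same x and y₁ ≡ -y₂, so the sum is ∞.
5P = ∞, so the order is 5.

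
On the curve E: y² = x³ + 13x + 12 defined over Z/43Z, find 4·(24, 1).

(42, 16)

Write P = (24, 1).
Double-and-add on 4 = (100)₂. Start with P = (24, 1) for the leading 1-bit.
double: tangent at (24, 1): λ = (3·24² + 13)/(2·1) ≡ 21/2. 2⁻¹ ≡ 22 (mod 43), so λ ≡ 21·22 ≡ 32.
  x = λ² - 24 - 24 = 1024 - 48 ≡ 30; y = λ·(24 - 30) - 1 ≡ 22. → (30, 22)
double: tangent at (30, 22): λ = (3·30² + 13)/(2·22) ≡ 4/1. 1⁻¹ ≡ 1 (mod 43) since 1·1 = 1 ≡ 1, so λ ≡ 4·1 ≡ 4.
  x = λ² - 30 - 30 = 16 - 60 ≡ 42; y = λ·(30 - 42) - 22 ≡ 16. → (42, 16)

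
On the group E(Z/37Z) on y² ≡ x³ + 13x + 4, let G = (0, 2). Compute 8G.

Double-and-add on 8 = (1000)₂. Start with G = (0, 2) for the leading 1-bit.
double: tangent at (0, 2): λ = (3·0² + 13)/(2·2) ≡ 13/4. 4⁻¹ ≡ 28 (mod 37) since 4·28 = 112 ≡ 1, so λ ≡ 13·28 ≡ 31.
  x = λ² - 0 - 0 = 961 - 0 ≡ 36; y = λ·(0 - 36) - 2 ≡ 29. → (36, 29)
double: tangent at (36, 29): λ = (3·36² + 13)/(2·29) ≡ 16/21. 21⁻¹ ≡ 30 (mod 37), so λ ≡ 16·30 ≡ 36.
  x = λ² - 36 - 36 = 1296 - 72 ≡ 3; y = λ·(36 - 3) - 29 ≡ 12. → (3, 12)
double: tangent at (3, 12): λ = (3·3² + 13)/(2·12) ≡ 3/24. 24⁻¹ ≡ 17 (mod 37), so λ ≡ 3·17 ≡ 14.
  x = λ² - 3 - 3 = 196 - 6 ≡ 5; y = λ·(3 - 5) - 12 ≡ 34. → (5, 34)

(5, 34)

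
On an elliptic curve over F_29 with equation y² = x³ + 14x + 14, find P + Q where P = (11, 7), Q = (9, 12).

(11, 7) + (9, 12). λ = (12 - 7)/(9 - 11) ≡ 5/27 mod 29. 27⁻¹ ≡ 14 (mod 29), so λ ≡ 12.
  x = λ² - 11 - 9 = 144 - 20 ≡ 8; y = λ·(11 - 8) - 7 ≡ 0. → (8, 0)

(8, 0)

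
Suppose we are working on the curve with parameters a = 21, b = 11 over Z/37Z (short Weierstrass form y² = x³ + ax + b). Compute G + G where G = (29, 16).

(0, 14)

tangent at (29, 16): λ = (3·29² + 21)/(2·16) ≡ 28/32. 32⁻¹ ≡ 22 (mod 37), so λ ≡ 28·22 ≡ 24.
  x = λ² - 29 - 29 = 576 - 58 ≡ 0; y = λ·(29 - 0) - 16 ≡ 14. → (0, 14)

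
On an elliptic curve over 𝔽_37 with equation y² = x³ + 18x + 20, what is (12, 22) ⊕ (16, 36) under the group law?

(12, 15)

(12, 22) + (16, 36). λ = (36 - 22)/(16 - 12) ≡ 14/4 mod 37. 4⁻¹ ≡ 28 (mod 37), so λ ≡ 22.
  x = λ² - 12 - 16 = 484 - 28 ≡ 12; y = λ·(12 - 12) - 22 ≡ 15. → (12, 15)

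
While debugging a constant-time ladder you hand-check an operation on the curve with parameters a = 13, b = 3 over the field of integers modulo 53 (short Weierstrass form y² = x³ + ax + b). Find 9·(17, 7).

(3, 4)

Write P = (17, 7).
Repeated addition: build up to 9P.
2P: tangent at (17, 7): λ = (3·17² + 13)/(2·7) ≡ 32/14. 14⁻¹ ≡ 19 (mod 53) since 14·19 = 266 ≡ 1, so λ ≡ 32·19 ≡ 25.
  x = λ² - 17 - 17 = 625 - 34 ≡ 8; y = λ·(17 - 8) - 7 ≡ 6. → (8, 6)
3P: (8, 6) + (17, 7). λ = (7 - 6)/(17 - 8) ≡ 1/9 mod 53. 9⁻¹ ≡ 6 (mod 53) since 9·6 = 54 ≡ 1, so λ ≡ 6.
  x = λ² - 8 - 17 = 36 - 25 ≡ 11; y = λ·(8 - 11) - 6 ≡ 29. → (11, 29)
4P: (11, 29) + (17, 7). λ = (7 - 29)/(17 - 11) ≡ 31/6 mod 53. 6⁻¹ ≡ 9 (mod 53), so λ ≡ 14.
  x = λ² - 11 - 17 = 196 - 28 ≡ 9; y = λ·(11 - 9) - 29 ≡ 52. → (9, 52)
5P: (9, 52) + (17, 7). λ = (7 - 52)/(17 - 9) ≡ 8/8 mod 53. 8⁻¹ ≡ 20 (mod 53), so λ ≡ 1.
  x = λ² - 9 - 17 = 1 - 26 ≡ 28; y = λ·(9 - 28) - 52 ≡ 35. → (28, 35)
6P: (28, 35) + (17, 7). λ = (7 - 35)/(17 - 28) ≡ 25/42 mod 53. 42⁻¹ ≡ 24 (mod 53), so λ ≡ 17.
  x = λ² - 28 - 17 = 289 - 45 ≡ 32; y = λ·(28 - 32) - 35 ≡ 3. → (32, 3)
7P: (32, 3) + (17, 7). λ = (7 - 3)/(17 - 32) ≡ 4/38 mod 53. 38⁻¹ ≡ 7 (mod 53), so λ ≡ 28.
  x = λ² - 32 - 17 = 784 - 49 ≡ 46; y = λ·(32 - 46) - 3 ≡ 29. → (46, 29)
8P: (46, 29) + (17, 7). λ = (7 - 29)/(17 - 46) ≡ 31/24 mod 53. 24⁻¹ ≡ 42 (mod 53) since 24·42 = 1008 ≡ 1, so λ ≡ 30.
  x = λ² - 46 - 17 = 900 - 63 ≡ 42; y = λ·(46 - 42) - 29 ≡ 38. → (42, 38)
9P: (42, 38) + (17, 7). λ = (7 - 38)/(17 - 42) ≡ 22/28 mod 53. 28⁻¹ ≡ 36 (mod 53), so λ ≡ 50.
  x = λ² - 42 - 17 = 2500 - 59 ≡ 3; y = λ·(42 - 3) - 38 ≡ 4. → (3, 4)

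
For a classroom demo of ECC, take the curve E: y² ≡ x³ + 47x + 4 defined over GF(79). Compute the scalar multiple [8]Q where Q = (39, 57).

Double-and-add on 8 = (1000)₂. Start with Q = (39, 57) for the leading 1-bit.
double: tangent at (39, 57): λ = (3·39² + 47)/(2·57) ≡ 28/35. 35⁻¹ ≡ 70 (mod 79), so λ ≡ 28·70 ≡ 64.
  x = λ² - 39 - 39 = 4096 - 78 ≡ 68; y = λ·(39 - 68) - 57 ≡ 62. → (68, 62)
double: tangent at (68, 62): λ = (3·68² + 47)/(2·62) ≡ 15/45. 45⁻¹ ≡ 72 (mod 79), so λ ≡ 15·72 ≡ 53.
  x = λ² - 68 - 68 = 2809 - 136 ≡ 66; y = λ·(68 - 66) - 62 ≡ 44. → (66, 44)
double: tangent at (66, 44): λ = (3·66² + 47)/(2·44) ≡ 1/9. 9⁻¹ ≡ 44 (mod 79), so λ ≡ 1·44 ≡ 44.
  x = λ² - 66 - 66 = 1936 - 132 ≡ 66; y = λ·(66 - 66) - 44 ≡ 35. → (66, 35)

(66, 35)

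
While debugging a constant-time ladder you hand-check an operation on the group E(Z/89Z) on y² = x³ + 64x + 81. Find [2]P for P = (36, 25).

tangent at (36, 25): λ = (3·36² + 64)/(2·25) ≡ 36/50. 50⁻¹ ≡ 73 (mod 89), so λ ≡ 36·73 ≡ 47.
  x = λ² - 36 - 36 = 2209 - 72 ≡ 1; y = λ·(36 - 1) - 25 ≡ 18. → (1, 18)

(1, 18)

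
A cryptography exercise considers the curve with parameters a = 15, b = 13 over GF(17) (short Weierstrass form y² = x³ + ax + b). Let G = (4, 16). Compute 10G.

Repeated addition: build up to 10G.
2G: tangent at (4, 16): λ = (3·4² + 15)/(2·16) ≡ 12/15. 15⁻¹ ≡ 8 (mod 17) since 15·8 = 120 ≡ 1, so λ ≡ 12·8 ≡ 11.
  x = λ² - 4 - 4 = 121 - 8 ≡ 11; y = λ·(4 - 11) - 16 ≡ 9. → (11, 9)
3G: (11, 9) + (4, 16). λ = (16 - 9)/(4 - 11) ≡ 7/10 mod 17. 10⁻¹ ≡ 12 (mod 17) since 10·12 = 120 ≡ 1, so λ ≡ 16.
  x = λ² - 11 - 4 = 256 - 15 ≡ 3; y = λ·(11 - 3) - 9 ≡ 0. → (3, 0)
4G: (3, 0) + (4, 16). λ = (16 - 0)/(4 - 3) ≡ 16/1 mod 17. 1⁻¹ ≡ 1 (mod 17) since 1·1 = 1 ≡ 1, so λ ≡ 16.
  x = λ² - 3 - 4 = 256 - 7 ≡ 11; y = λ·(3 - 11) - 0 ≡ 8. → (11, 8)
5G: (11, 8) + (4, 16). λ = (16 - 8)/(4 - 11) ≡ 8/10 mod 17. 10⁻¹ ≡ 12 (mod 17) since 10·12 = 120 ≡ 1, so λ ≡ 11.
  x = λ² - 11 - 4 = 121 - 15 ≡ 4; y = λ·(11 - 4) - 8 ≡ 1. → (4, 1)
6G: (4, 1) + (4, 16): same x and y₁ ≡ -y₂, so the sum is O.
7G: O + (4, 16) = (4, 16) (identity).
8G: tangent at (4, 16): λ = (3·4² + 15)/(2·16) ≡ 12/15. 15⁻¹ ≡ 8 (mod 17), so λ ≡ 12·8 ≡ 11.
  x = λ² - 4 - 4 = 121 - 8 ≡ 11; y = λ·(4 - 11) - 16 ≡ 9. → (11, 9)
9G: (11, 9) + (4, 16). λ = (16 - 9)/(4 - 11) ≡ 7/10 mod 17. 10⁻¹ ≡ 12 (mod 17), so λ ≡ 16.
  x = λ² - 11 - 4 = 256 - 15 ≡ 3; y = λ·(11 - 3) - 9 ≡ 0. → (3, 0)
10G: (3, 0) + (4, 16). λ = (16 - 0)/(4 - 3) ≡ 16/1 mod 17. 1⁻¹ ≡ 1 (mod 17), so λ ≡ 16.
  x = λ² - 3 - 4 = 256 - 7 ≡ 11; y = λ·(3 - 11) - 0 ≡ 8. → (11, 8)

(11, 8)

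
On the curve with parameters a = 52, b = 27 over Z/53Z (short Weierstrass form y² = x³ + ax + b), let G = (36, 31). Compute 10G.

(32, 50)

Repeated addition: build up to 10G.
2G: tangent at (36, 31): λ = (3·36² + 52)/(2·31) ≡ 18/9. 9⁻¹ ≡ 6 (mod 53) since 9·6 = 54 ≡ 1, so λ ≡ 18·6 ≡ 2.
  x = λ² - 36 - 36 = 4 - 72 ≡ 38; y = λ·(36 - 38) - 31 ≡ 18. → (38, 18)
3G: (38, 18) + (36, 31). λ = (31 - 18)/(36 - 38) ≡ 13/51 mod 53. 51⁻¹ ≡ 26 (mod 53) since 51·26 = 1326 ≡ 1, so λ ≡ 20.
  x = λ² - 38 - 36 = 400 - 74 ≡ 8; y = λ·(38 - 8) - 18 ≡ 52. → (8, 52)
4G: (8, 52) + (36, 31). λ = (31 - 52)/(36 - 8) ≡ 32/28 mod 53. 28⁻¹ ≡ 36 (mod 53), so λ ≡ 39.
  x = λ² - 8 - 36 = 1521 - 44 ≡ 46; y = λ·(8 - 46) - 52 ≡ 3. → (46, 3)
5G: (46, 3) + (36, 31). λ = (31 - 3)/(36 - 46) ≡ 28/43 mod 53. 43⁻¹ ≡ 37 (mod 53), so λ ≡ 29.
  x = λ² - 46 - 36 = 841 - 82 ≡ 17; y = λ·(46 - 17) - 3 ≡ 43. → (17, 43)
6G: (17, 43) + (36, 31). λ = (31 - 43)/(36 - 17) ≡ 41/19 mod 53. 19⁻¹ ≡ 14 (mod 53), so λ ≡ 44.
  x = λ² - 17 - 36 = 1936 - 53 ≡ 28; y = λ·(17 - 28) - 43 ≡ 3. → (28, 3)
7G: (28, 3) + (36, 31). λ = (31 - 3)/(36 - 28) ≡ 28/8 mod 53. 8⁻¹ ≡ 20 (mod 53), so λ ≡ 30.
  x = λ² - 28 - 36 = 900 - 64 ≡ 41; y = λ·(28 - 41) - 3 ≡ 31. → (41, 31)
8G: (41, 31) + (36, 31). λ = (31 - 31)/(36 - 41) ≡ 0/48 mod 53. 48⁻¹ ≡ 21 (mod 53), so λ ≡ 0.
  x = λ² - 41 - 36 = 0 - 77 ≡ 29; y = λ·(41 - 29) - 31 ≡ 22. → (29, 22)
9G: (29, 22) + (36, 31). λ = (31 - 22)/(36 - 29) ≡ 9/7 mod 53. 7⁻¹ ≡ 38 (mod 53), so λ ≡ 24.
  x = λ² - 29 - 36 = 576 - 65 ≡ 34; y = λ·(29 - 34) - 22 ≡ 17. → (34, 17)
10G: (34, 17) + (36, 31). λ = (31 - 17)/(36 - 34) ≡ 14/2 mod 53. 2⁻¹ ≡ 27 (mod 53) since 2·27 = 54 ≡ 1, so λ ≡ 7.
  x = λ² - 34 - 36 = 49 - 70 ≡ 32; y = λ·(34 - 32) - 17 ≡ 50. → (32, 50)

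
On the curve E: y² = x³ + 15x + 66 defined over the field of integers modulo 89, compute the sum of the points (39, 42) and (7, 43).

(39, 42) + (7, 43). λ = (43 - 42)/(7 - 39) ≡ 1/57 mod 89. 57⁻¹ ≡ 25 (mod 89), so λ ≡ 25.
  x = λ² - 39 - 7 = 625 - 46 ≡ 45; y = λ·(39 - 45) - 42 ≡ 75. → (45, 75)

(45, 75)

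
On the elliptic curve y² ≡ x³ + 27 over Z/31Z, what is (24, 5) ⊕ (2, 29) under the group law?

(24, 5) + (2, 29). λ = (29 - 5)/(2 - 24) ≡ 24/9 mod 31. 9⁻¹ ≡ 7 (mod 31) since 9·7 = 63 ≡ 1, so λ ≡ 13.
  x = λ² - 24 - 2 = 169 - 26 ≡ 19; y = λ·(24 - 19) - 5 ≡ 29. → (19, 29)

(19, 29)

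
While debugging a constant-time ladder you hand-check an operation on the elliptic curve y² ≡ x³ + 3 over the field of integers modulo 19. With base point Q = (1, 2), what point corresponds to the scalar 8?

(3, 7)

Double-and-add on 8 = (1000)₂. Start with Q = (1, 2) for the leading 1-bit.
double: tangent at (1, 2): λ = (3·1² + 0)/(2·2) ≡ 3/4. 4⁻¹ ≡ 5 (mod 19), so λ ≡ 3·5 ≡ 15.
  x = λ² - 1 - 1 = 225 - 2 ≡ 14; y = λ·(1 - 14) - 2 ≡ 12. → (14, 12)
double: tangent at (14, 12): λ = (3·14² + 0)/(2·12) ≡ 18/5. 5⁻¹ ≡ 4 (mod 19), so λ ≡ 18·4 ≡ 15.
  x = λ² - 14 - 14 = 225 - 28 ≡ 7; y = λ·(14 - 7) - 12 ≡ 17. → (7, 17)
double: tangent at (7, 17): λ = (3·7² + 0)/(2·17) ≡ 14/15. 15⁻¹ ≡ 14 (mod 19), so λ ≡ 14·14 ≡ 6.
  x = λ² - 7 - 7 = 36 - 14 ≡ 3; y = λ·(7 - 3) - 17 ≡ 7. → (3, 7)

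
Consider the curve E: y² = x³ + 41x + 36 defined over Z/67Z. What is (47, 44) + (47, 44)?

tangent at (47, 44): λ = (3·47² + 41)/(2·44) ≡ 35/21. 21⁻¹ ≡ 16 (mod 67) since 21·16 = 336 ≡ 1, so λ ≡ 35·16 ≡ 24.
  x = λ² - 47 - 47 = 576 - 94 ≡ 13; y = λ·(47 - 13) - 44 ≡ 35. → (13, 35)

(13, 35)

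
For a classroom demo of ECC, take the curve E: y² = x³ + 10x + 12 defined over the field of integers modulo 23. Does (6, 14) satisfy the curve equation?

y² = 14² ≡ 12; x³ + 10x + 12 = 288 ≡ 12 (mod 23). 12 = 12.

yes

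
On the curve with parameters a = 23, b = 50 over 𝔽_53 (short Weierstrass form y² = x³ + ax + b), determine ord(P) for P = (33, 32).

9

2P: tangent at (33, 32): λ = (3·33² + 23)/(2·32) ≡ 4/11. 11⁻¹ ≡ 29 (mod 53), so λ ≡ 4·29 ≡ 10.
  x = λ² - 33 - 33 = 100 - 66 ≡ 34; y = λ·(33 - 34) - 32 ≡ 11. → (34, 11)
3P: (34, 11) + (33, 32). λ = (32 - 11)/(33 - 34) ≡ 21/52 mod 53. 52⁻¹ ≡ 52 (mod 53) since 52·52 = 2704 ≡ 1, so λ ≡ 32.
  x = λ² - 34 - 33 = 1024 - 67 ≡ 3; y = λ·(34 - 3) - 11 ≡ 27. → (3, 27)
4P: (3, 27) + (33, 32). λ = (32 - 27)/(33 - 3) ≡ 5/30 mod 53. 30⁻¹ ≡ 23 (mod 53), so λ ≡ 9.
  x = λ² - 3 - 33 = 81 - 36 ≡ 45; y = λ·(3 - 45) - 27 ≡ 19. → (45, 19)
5P: (45, 19) + (33, 32). λ = (32 - 19)/(33 - 45) ≡ 13/41 mod 53. 41⁻¹ ≡ 22 (mod 53) since 41·22 = 902 ≡ 1, so λ ≡ 21.
  x = λ² - 45 - 33 = 441 - 78 ≡ 45; y = λ·(45 - 45) - 19 ≡ 34. → (45, 34)
6P: (45, 34) + (33, 32). λ = (32 - 34)/(33 - 45) ≡ 51/41 mod 53. 41⁻¹ ≡ 22 (mod 53), so λ ≡ 9.
  x = λ² - 45 - 33 = 81 - 78 ≡ 3; y = λ·(45 - 3) - 34 ≡ 26. → (3, 26)
7P: (3, 26) + (33, 32). λ = (32 - 26)/(33 - 3) ≡ 6/30 mod 53. 30⁻¹ ≡ 23 (mod 53), so λ ≡ 32.
  x = λ² - 3 - 33 = 1024 - 36 ≡ 34; y = λ·(3 - 34) - 26 ≡ 42. → (34, 42)
8P: (34, 42) + (33, 32). λ = (32 - 42)/(33 - 34) ≡ 43/52 mod 53. 52⁻¹ ≡ 52 (mod 53), so λ ≡ 10.
  x = λ² - 34 - 33 = 100 - 67 ≡ 33; y = λ·(34 - 33) - 42 ≡ 21. → (33, 21)
9P: (33, 21) + (33, 32): same x and y₁ ≡ -y₂, so the sum is the point at infinity.
9P = the point at infinity, so the order is 9.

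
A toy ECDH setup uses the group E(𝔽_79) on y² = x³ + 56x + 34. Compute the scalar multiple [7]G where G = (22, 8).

(31, 35)

Double-and-add on 7 = (111)₂. Start with G = (22, 8) for the leading 1-bit.
double: tangent at (22, 8): λ = (3·22² + 56)/(2·8) ≡ 7/16. 16⁻¹ ≡ 5 (mod 79), so λ ≡ 7·5 ≡ 35.
  x = λ² - 22 - 22 = 1225 - 44 ≡ 75; y = λ·(22 - 75) - 8 ≡ 33. → (75, 33)
add G: (75, 33) + (22, 8). λ = (8 - 33)/(22 - 75) ≡ 54/26 mod 79. 26⁻¹ ≡ 76 (mod 79), so λ ≡ 75.
  x = λ² - 75 - 22 = 5625 - 97 ≡ 77; y = λ·(75 - 77) - 33 ≡ 54. → (77, 54)
double: tangent at (77, 54): λ = (3·77² + 56)/(2·54) ≡ 68/29. 29⁻¹ ≡ 30 (mod 79) since 29·30 = 870 ≡ 1, so λ ≡ 68·30 ≡ 65.
  x = λ² - 77 - 77 = 4225 - 154 ≡ 42; y = λ·(77 - 42) - 54 ≡ 9. → (42, 9)
add G: (42, 9) + (22, 8). λ = (8 - 9)/(22 - 42) ≡ 78/59 mod 79. 59⁻¹ ≡ 75 (mod 79), so λ ≡ 4.
  x = λ² - 42 - 22 = 16 - 64 ≡ 31; y = λ·(42 - 31) - 9 ≡ 35. → (31, 35)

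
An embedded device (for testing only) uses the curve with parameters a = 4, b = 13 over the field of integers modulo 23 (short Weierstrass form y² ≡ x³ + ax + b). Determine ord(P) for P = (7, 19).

5

2P: tangent at (7, 19): λ = (3·7² + 4)/(2·19) ≡ 13/15. 15⁻¹ ≡ 20 (mod 23) since 15·20 = 300 ≡ 1, so λ ≡ 13·20 ≡ 7.
  x = λ² - 7 - 7 = 49 - 14 ≡ 12; y = λ·(7 - 12) - 19 ≡ 15. → (12, 15)
3P: (12, 15) + (7, 19). λ = (19 - 15)/(7 - 12) ≡ 4/18 mod 23. 18⁻¹ ≡ 9 (mod 23), so λ ≡ 13.
  x = λ² - 12 - 7 = 169 - 19 ≡ 12; y = λ·(12 - 12) - 15 ≡ 8. → (12, 8)
4P: (12, 8) + (7, 19). λ = (19 - 8)/(7 - 12) ≡ 11/18 mod 23. 18⁻¹ ≡ 9 (mod 23) since 18·9 = 162 ≡ 1, so λ ≡ 7.
  x = λ² - 12 - 7 = 49 - 19 ≡ 7; y = λ·(12 - 7) - 8 ≡ 4. → (7, 4)
5P: (7, 4) + (7, 19): same x and y₁ ≡ -y₂, so the sum is O.
5P = O, so the order is 5.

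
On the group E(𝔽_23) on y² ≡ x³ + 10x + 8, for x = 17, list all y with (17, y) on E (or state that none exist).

10, 13

x³ + 10x + 8 = 5091 ≡ 8 (mod 23).
Square roots of 8 mod 23: 10 and 13 (since 10² = 100 ≡ 8).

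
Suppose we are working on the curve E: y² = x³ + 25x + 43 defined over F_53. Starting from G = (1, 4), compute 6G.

(35, 42)

Repeated addition: build up to 6G.
2G: tangent at (1, 4): λ = (3·1² + 25)/(2·4) ≡ 28/8. 8⁻¹ ≡ 20 (mod 53), so λ ≡ 28·20 ≡ 30.
  x = λ² - 1 - 1 = 900 - 2 ≡ 50; y = λ·(1 - 50) - 4 ≡ 10. → (50, 10)
3G: (50, 10) + (1, 4). λ = (4 - 10)/(1 - 50) ≡ 47/4 mod 53. 4⁻¹ ≡ 40 (mod 53), so λ ≡ 25.
  x = λ² - 50 - 1 = 625 - 51 ≡ 44; y = λ·(50 - 44) - 10 ≡ 34. → (44, 34)
4G: (44, 34) + (1, 4). λ = (4 - 34)/(1 - 44) ≡ 23/10 mod 53. 10⁻¹ ≡ 16 (mod 53) since 10·16 = 160 ≡ 1, so λ ≡ 50.
  x = λ² - 44 - 1 = 2500 - 45 ≡ 17; y = λ·(44 - 17) - 34 ≡ 44. → (17, 44)
5G: (17, 44) + (1, 4). λ = (4 - 44)/(1 - 17) ≡ 13/37 mod 53. 37⁻¹ ≡ 43 (mod 53), so λ ≡ 29.
  x = λ² - 17 - 1 = 841 - 18 ≡ 28; y = λ·(17 - 28) - 44 ≡ 8. → (28, 8)
6G: (28, 8) + (1, 4). λ = (4 - 8)/(1 - 28) ≡ 49/26 mod 53. 26⁻¹ ≡ 51 (mod 53), so λ ≡ 8.
  x = λ² - 28 - 1 = 64 - 29 ≡ 35; y = λ·(28 - 35) - 8 ≡ 42. → (35, 42)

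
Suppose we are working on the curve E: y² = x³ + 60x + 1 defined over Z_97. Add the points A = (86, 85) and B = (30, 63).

(81, 59)

(86, 85) + (30, 63). λ = (63 - 85)/(30 - 86) ≡ 75/41 mod 97. 41⁻¹ ≡ 71 (mod 97), so λ ≡ 87.
  x = λ² - 86 - 30 = 7569 - 116 ≡ 81; y = λ·(86 - 81) - 85 ≡ 59. → (81, 59)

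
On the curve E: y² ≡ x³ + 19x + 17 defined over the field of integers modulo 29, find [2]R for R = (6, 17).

(23, 21)

tangent at (6, 17): λ = (3·6² + 19)/(2·17) ≡ 11/5. 5⁻¹ ≡ 6 (mod 29), so λ ≡ 11·6 ≡ 8.
  x = λ² - 6 - 6 = 64 - 12 ≡ 23; y = λ·(6 - 23) - 17 ≡ 21. → (23, 21)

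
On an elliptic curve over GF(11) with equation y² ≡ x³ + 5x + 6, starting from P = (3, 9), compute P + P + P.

Repeated addition: build up to 3P.
2P: tangent at (3, 9): λ = (3·3² + 5)/(2·9) ≡ 10/7. 7⁻¹ ≡ 8 (mod 11) since 7·8 = 56 ≡ 1, so λ ≡ 10·8 ≡ 3.
  x = λ² - 3 - 3 = 9 - 6 ≡ 3; y = λ·(3 - 3) - 9 ≡ 2. → (3, 2)
3P: (3, 2) + (3, 9): same x and y₁ ≡ -y₂, so the sum is ∞.

O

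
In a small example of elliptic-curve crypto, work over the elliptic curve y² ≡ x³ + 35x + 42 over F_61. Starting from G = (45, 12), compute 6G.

(54, 8)

Repeated addition: build up to 6G.
2G: tangent at (45, 12): λ = (3·45² + 35)/(2·12) ≡ 10/24. 24⁻¹ ≡ 28 (mod 61), so λ ≡ 10·28 ≡ 36.
  x = λ² - 45 - 45 = 1296 - 90 ≡ 47; y = λ·(45 - 47) - 12 ≡ 38. → (47, 38)
3G: (47, 38) + (45, 12). λ = (12 - 38)/(45 - 47) ≡ 35/59 mod 61. 59⁻¹ ≡ 30 (mod 61) since 59·30 = 1770 ≡ 1, so λ ≡ 13.
  x = λ² - 47 - 45 = 169 - 92 ≡ 16; y = λ·(47 - 16) - 38 ≡ 60. → (16, 60)
4G: (16, 60) + (45, 12). λ = (12 - 60)/(45 - 16) ≡ 13/29 mod 61. 29⁻¹ ≡ 40 (mod 61), so λ ≡ 32.
  x = λ² - 16 - 45 = 1024 - 61 ≡ 48; y = λ·(16 - 48) - 60 ≡ 14. → (48, 14)
5G: (48, 14) + (45, 12). λ = (12 - 14)/(45 - 48) ≡ 59/58 mod 61. 58⁻¹ ≡ 20 (mod 61), so λ ≡ 21.
  x = λ² - 48 - 45 = 441 - 93 ≡ 43; y = λ·(48 - 43) - 14 ≡ 30. → (43, 30)
6G: (43, 30) + (45, 12). λ = (12 - 30)/(45 - 43) ≡ 43/2 mod 61. 2⁻¹ ≡ 31 (mod 61) since 2·31 = 62 ≡ 1, so λ ≡ 52.
  x = λ² - 43 - 45 = 2704 - 88 ≡ 54; y = λ·(43 - 54) - 30 ≡ 8. → (54, 8)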